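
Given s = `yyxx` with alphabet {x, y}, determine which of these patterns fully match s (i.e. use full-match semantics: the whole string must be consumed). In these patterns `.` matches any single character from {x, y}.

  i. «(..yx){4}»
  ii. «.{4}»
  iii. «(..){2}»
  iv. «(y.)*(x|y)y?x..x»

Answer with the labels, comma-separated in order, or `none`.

i → no match — must end with `yx`
ii → match
iii → match
iv → no match

ii, iii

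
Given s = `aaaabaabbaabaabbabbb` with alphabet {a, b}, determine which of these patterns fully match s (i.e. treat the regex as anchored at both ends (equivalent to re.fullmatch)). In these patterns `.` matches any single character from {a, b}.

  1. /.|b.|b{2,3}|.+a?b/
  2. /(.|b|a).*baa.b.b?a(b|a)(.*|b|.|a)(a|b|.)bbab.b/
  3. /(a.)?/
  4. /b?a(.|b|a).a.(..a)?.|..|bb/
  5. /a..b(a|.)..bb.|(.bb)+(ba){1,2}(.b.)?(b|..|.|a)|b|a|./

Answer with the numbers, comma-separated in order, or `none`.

1, 2

1 → match
2 → match
3 → no match
4 → no match
5 → no match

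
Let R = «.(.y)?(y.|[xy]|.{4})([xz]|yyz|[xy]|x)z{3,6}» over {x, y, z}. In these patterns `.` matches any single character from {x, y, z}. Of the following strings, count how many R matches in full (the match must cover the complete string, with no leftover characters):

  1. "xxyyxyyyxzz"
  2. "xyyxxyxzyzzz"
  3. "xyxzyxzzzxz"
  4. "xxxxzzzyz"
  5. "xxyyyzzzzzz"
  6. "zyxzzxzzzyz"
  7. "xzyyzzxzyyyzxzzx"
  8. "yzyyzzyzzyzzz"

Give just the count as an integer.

1 → no match
2 → no match
3 → no match
4 → no match
5 → match
6 → no match
7 → no match — must end with "z"
8 → no match
Total matched: 1

1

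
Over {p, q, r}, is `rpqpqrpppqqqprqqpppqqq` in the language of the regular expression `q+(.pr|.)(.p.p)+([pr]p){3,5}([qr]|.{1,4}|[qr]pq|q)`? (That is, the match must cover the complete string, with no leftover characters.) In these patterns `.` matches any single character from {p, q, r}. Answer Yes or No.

No

Every match must start with `q`, but `rpqpqrpppqqqprqqpppqqq` does not.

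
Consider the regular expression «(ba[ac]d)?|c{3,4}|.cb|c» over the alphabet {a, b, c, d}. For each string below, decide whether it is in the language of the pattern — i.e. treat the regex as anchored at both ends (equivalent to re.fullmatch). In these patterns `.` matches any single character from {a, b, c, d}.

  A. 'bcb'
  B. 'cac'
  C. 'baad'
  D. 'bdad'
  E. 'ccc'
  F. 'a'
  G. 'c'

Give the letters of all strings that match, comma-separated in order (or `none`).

A, C, E, G

A → match
B → no match
C → match
D → no match
E → match
F → no match
G → match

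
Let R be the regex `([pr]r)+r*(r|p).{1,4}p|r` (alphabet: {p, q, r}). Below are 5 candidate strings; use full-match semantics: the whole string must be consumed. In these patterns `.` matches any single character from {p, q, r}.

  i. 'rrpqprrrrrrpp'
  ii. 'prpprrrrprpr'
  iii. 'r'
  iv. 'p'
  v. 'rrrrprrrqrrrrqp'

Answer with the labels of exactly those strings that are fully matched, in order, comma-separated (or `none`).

i → no match
ii → no match
iii → match
iv → no match
v → no match

iii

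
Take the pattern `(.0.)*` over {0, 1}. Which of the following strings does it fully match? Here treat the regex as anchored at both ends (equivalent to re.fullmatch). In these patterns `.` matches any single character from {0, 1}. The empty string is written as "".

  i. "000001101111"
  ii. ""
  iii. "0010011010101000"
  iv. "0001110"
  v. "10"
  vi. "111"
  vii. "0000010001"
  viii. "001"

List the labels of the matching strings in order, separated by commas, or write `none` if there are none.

i. "000001101111" → no match
ii. "" → match
iii → no match
iv. "0001110" → no match
v. "10" → no match
vi. "111" → no match
vii. "0000010001" → no match
viii. "001" → match

ii, viii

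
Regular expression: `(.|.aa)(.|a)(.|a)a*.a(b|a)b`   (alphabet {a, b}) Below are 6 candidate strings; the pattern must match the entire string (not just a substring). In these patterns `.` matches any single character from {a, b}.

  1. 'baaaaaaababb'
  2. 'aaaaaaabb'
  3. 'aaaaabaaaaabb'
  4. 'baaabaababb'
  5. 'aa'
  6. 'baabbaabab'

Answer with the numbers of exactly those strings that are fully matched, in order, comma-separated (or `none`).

1 → match
2 → match
3 → no match
4 → match
5 → no match — must end with 'b'
6 → no match

1, 2, 4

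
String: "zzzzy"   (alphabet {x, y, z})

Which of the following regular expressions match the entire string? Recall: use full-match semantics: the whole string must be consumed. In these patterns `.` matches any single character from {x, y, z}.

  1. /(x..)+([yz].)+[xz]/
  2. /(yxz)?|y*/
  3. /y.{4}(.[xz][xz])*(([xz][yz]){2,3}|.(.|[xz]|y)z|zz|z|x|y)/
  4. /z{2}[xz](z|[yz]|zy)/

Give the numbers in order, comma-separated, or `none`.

4

1 → no match — must start with "x"
2 → no match
3 → no match — must start with "y"
4 → match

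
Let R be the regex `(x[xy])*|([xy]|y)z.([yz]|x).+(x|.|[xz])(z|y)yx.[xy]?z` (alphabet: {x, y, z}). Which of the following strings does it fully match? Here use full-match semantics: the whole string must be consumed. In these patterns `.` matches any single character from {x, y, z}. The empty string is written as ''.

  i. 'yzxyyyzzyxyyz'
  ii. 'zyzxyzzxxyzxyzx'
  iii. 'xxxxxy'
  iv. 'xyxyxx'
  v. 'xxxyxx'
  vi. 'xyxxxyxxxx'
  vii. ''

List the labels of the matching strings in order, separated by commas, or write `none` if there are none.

i → match
ii → no match
iii → match
iv → match
v → match
vi → match
vii → match

i, iii, iv, v, vi, vii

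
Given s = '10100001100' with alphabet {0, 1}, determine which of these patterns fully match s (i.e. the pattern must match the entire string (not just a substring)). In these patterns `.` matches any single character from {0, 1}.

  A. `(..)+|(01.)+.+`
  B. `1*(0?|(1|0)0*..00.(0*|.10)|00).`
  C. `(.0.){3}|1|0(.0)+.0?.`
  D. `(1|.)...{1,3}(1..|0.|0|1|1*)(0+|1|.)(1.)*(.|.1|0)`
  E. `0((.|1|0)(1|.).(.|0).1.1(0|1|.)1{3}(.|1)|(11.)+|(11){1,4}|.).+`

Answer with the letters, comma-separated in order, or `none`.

B, D

A → no match
B → match
C → no match
D → match
E → no match — must start with '0'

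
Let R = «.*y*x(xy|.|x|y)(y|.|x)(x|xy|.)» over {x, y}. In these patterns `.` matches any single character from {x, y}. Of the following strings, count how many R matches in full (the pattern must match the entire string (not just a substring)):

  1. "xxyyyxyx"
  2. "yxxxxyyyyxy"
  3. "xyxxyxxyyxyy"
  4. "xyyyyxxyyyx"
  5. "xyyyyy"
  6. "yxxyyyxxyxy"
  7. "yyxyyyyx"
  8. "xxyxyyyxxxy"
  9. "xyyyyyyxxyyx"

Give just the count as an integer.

3

1 → no match
2 → no match
3 → no match
4 → no match
5 → no match
6 → match
7 → no match
8 → match
9 → match
Total matched: 3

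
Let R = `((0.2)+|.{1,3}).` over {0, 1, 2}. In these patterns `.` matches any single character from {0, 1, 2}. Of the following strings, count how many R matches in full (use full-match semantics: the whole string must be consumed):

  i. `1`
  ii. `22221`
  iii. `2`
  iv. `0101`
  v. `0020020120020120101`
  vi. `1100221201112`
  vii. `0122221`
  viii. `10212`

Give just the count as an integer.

i → no match
ii → no match
iii → no match
iv → match
v → no match
vi → no match
vii → no match
viii → no match
Total matched: 1

1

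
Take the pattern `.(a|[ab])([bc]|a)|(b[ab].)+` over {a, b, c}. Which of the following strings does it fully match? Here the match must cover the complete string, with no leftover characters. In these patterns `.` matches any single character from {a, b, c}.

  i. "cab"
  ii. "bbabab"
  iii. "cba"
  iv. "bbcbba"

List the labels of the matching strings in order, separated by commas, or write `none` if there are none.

i. "cab" → match
ii. "bbabab" → match
iii. "cba" → match
iv. "bbcbba" → match

i, ii, iii, iv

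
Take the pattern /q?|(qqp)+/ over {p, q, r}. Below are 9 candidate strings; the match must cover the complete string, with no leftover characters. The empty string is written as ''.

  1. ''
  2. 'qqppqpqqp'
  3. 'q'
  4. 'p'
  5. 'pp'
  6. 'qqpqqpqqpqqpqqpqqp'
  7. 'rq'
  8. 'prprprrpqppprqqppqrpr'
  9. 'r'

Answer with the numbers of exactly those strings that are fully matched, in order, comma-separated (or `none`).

1 → match
2 → no match
3 → match
4 → no match
5 → no match
6 → match
7 → no match
8 → no match
9 → no match

1, 3, 6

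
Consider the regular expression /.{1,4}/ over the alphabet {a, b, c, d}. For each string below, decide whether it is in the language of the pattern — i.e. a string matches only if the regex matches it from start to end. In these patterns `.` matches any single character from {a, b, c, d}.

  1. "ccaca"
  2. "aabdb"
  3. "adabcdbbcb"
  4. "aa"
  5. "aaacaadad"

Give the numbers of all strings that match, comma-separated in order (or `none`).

1. "ccaca" → no match
2. "aabdb" → no match
3. "adabcdbbcb" → no match
4. "aa" → match
5. "aaacaadad" → no match

4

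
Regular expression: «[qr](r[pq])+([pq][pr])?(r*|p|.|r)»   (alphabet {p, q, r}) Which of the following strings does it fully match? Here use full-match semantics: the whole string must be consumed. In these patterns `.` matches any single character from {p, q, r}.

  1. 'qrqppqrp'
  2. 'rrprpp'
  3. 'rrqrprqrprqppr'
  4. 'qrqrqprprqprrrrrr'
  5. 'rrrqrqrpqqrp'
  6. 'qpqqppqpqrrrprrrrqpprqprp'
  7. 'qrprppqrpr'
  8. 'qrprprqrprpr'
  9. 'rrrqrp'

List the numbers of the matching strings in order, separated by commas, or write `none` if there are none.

2, 3, 8

1 → no match
2 → match
3 → match
4 → no match
5 → no match
6 → no match
7 → no match
8 → match
9 → no match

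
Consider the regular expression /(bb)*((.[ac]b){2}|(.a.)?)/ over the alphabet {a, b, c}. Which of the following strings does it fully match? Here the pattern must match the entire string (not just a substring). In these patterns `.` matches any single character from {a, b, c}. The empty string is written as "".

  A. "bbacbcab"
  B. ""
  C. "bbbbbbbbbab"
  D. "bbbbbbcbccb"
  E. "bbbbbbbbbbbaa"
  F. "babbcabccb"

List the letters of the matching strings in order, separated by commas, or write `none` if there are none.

A → match
B → match
C → match
D → no match
E → match
F → no match

A, B, C, E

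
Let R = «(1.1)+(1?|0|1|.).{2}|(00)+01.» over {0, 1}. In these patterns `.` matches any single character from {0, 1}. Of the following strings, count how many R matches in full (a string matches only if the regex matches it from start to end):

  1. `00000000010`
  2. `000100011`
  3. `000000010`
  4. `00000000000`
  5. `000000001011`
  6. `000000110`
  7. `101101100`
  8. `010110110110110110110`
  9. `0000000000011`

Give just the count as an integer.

4

1. `00000000010` → match
2. `000100011` → no match
3. `000000010` → match
4. `00000000000` → no match
5. `000000001011` → no match
6. `000000110` → no match
7. `101101100` → match
8 → no match
9 → match
Total matched: 4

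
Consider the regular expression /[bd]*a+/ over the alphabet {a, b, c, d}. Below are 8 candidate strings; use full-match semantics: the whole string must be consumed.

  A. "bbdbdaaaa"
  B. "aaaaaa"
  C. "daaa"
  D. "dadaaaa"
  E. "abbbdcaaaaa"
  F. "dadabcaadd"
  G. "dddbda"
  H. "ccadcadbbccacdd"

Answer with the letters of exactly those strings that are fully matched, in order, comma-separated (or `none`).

A, B, C, G

A → match
B → match
C → match
D → no match
E → no match
F → no match — must end with "a"
G → match
H → no match — must end with "a"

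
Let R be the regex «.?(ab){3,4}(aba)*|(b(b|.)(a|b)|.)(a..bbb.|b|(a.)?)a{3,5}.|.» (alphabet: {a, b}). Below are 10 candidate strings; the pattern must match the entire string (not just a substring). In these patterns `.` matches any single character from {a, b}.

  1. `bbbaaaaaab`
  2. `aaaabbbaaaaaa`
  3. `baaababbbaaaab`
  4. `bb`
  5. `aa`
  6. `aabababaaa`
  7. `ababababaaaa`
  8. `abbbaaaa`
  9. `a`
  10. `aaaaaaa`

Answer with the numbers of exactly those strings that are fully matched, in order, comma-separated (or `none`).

1 → match
2 → match
3 → match
4 → no match
5 → no match
6 → no match
7 → no match
8 → no match
9 → match
10 → match

1, 2, 3, 9, 10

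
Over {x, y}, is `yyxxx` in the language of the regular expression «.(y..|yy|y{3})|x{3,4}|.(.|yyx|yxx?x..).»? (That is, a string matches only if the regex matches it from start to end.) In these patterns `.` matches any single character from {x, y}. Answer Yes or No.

No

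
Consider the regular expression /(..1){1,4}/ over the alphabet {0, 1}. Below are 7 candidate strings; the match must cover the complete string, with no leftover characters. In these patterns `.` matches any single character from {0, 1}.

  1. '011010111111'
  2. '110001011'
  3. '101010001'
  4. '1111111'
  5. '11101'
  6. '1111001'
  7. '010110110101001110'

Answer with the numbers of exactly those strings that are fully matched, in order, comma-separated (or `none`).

none

1 → no match
2 → no match
3 → no match
4 → no match
5 → no match
6 → no match
7 → no match — must end with '1'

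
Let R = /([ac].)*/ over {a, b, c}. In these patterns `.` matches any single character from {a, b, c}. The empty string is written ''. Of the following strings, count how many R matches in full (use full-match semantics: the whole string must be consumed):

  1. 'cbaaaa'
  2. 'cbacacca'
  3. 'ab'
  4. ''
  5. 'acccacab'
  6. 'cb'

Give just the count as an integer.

1 → match
2 → match
3 → match
4 → match
5 → match
6 → match
Total matched: 6

6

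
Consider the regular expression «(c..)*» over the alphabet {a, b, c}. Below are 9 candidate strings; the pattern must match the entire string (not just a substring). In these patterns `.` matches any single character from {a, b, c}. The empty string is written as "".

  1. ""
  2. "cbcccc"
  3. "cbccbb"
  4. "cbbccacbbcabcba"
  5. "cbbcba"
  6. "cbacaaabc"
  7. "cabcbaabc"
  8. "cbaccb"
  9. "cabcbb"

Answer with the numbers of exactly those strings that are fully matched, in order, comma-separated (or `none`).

1, 2, 3, 4, 5, 8, 9

1 → match
2 → match
3 → match
4 → match
5 → match
6 → no match
7 → no match
8 → match
9 → match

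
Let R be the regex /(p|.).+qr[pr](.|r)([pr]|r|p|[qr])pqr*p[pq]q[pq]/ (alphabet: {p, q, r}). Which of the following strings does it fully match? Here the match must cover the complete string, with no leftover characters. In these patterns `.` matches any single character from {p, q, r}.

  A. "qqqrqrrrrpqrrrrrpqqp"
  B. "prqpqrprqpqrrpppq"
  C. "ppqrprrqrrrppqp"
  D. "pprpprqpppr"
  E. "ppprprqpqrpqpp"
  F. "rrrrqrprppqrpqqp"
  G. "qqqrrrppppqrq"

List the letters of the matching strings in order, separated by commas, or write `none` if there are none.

A → match
B → no match
C → no match
D → no match
E → no match
F → match
G → no match

A, F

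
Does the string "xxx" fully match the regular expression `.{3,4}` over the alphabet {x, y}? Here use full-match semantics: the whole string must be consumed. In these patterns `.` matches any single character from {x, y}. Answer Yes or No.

Yes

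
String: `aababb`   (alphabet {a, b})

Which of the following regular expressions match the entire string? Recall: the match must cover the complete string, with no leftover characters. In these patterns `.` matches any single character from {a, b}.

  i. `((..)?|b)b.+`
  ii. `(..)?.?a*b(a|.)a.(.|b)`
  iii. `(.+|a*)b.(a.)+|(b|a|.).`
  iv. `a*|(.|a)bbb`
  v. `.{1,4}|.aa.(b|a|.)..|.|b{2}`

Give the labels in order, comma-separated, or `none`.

i

i → match
ii → no match
iii → no match
iv → no match
v → no match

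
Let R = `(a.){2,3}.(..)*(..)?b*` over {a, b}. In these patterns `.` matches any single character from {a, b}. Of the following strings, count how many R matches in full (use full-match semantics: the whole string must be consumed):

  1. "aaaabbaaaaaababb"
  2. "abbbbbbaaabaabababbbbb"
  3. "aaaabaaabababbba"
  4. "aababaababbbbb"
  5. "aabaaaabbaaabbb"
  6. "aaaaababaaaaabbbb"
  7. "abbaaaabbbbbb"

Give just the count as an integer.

1 → match
2 → no match
3 → no match
4 → no match
5 → no match
6 → match
7 → no match
Total matched: 2

2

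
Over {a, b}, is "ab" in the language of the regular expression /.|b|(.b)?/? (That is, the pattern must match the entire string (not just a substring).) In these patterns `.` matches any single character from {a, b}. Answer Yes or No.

Yes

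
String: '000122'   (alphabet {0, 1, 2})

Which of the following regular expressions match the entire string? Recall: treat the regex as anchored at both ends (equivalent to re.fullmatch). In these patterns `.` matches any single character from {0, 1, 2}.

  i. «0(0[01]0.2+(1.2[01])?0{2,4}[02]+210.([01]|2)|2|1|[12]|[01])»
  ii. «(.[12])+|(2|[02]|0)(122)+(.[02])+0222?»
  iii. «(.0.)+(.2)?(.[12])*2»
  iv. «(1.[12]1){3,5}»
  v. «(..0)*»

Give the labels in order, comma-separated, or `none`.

iii

i → no match
ii → no match
iii → match
iv → no match — must start with '1'
v → no match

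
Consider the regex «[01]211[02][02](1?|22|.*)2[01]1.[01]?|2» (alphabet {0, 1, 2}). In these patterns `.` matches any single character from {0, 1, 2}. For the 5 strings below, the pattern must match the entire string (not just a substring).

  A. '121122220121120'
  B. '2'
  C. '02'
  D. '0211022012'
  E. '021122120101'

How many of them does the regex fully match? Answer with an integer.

4

A → match
B → match
C → no match
D → match
E → match
Total matched: 4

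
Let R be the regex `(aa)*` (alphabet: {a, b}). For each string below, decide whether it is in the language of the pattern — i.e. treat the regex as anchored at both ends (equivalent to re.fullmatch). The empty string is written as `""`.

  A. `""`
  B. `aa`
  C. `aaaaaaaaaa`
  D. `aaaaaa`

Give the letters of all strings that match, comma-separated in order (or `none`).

A → match
B → match
C → match
D → match

A, B, C, D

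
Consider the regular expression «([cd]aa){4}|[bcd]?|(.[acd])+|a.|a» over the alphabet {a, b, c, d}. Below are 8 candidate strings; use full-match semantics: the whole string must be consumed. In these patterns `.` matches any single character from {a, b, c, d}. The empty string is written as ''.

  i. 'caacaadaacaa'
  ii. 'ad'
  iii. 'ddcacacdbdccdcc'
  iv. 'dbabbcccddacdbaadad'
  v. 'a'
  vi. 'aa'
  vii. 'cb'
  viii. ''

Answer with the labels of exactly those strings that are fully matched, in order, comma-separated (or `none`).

i, ii, v, vi, viii

i → match
ii → match
iii → no match
iv → no match
v → match
vi → match
vii → no match
viii → match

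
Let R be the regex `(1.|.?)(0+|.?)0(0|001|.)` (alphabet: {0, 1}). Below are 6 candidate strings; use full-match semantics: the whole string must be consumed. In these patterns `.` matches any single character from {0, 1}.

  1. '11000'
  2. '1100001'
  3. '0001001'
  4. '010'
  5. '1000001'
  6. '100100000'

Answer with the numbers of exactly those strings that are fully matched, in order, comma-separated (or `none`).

1 → match
2 → match
3 → no match
4 → no match
5 → match
6 → no match

1, 2, 5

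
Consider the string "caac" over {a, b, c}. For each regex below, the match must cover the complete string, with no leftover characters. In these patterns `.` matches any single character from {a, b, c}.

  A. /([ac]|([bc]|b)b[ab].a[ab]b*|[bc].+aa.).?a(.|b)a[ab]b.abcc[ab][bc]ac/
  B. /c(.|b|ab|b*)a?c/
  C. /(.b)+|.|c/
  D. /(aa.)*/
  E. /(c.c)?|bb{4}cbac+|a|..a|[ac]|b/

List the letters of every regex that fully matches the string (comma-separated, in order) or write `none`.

A → no match
B → match
C → no match
D → no match
E → no match

B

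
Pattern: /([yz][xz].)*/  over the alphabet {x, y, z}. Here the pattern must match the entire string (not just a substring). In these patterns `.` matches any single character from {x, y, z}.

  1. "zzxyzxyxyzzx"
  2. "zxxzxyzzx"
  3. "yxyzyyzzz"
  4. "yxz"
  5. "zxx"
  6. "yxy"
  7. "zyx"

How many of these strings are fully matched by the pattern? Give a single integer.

5

1 → match
2 → match
3 → no match
4 → match
5 → match
6 → match
7 → no match
Total matched: 5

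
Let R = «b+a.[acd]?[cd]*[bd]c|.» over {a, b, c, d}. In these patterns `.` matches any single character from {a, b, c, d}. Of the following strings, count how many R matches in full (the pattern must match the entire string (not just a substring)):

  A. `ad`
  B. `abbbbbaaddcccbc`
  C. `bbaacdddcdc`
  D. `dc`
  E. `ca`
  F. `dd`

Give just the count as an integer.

A. `ad` → no match
B → no match
C. `bbaacdddcdc` → match
D. `dc` → no match
E. `ca` → no match
F. `dd` → no match
Total matched: 1

1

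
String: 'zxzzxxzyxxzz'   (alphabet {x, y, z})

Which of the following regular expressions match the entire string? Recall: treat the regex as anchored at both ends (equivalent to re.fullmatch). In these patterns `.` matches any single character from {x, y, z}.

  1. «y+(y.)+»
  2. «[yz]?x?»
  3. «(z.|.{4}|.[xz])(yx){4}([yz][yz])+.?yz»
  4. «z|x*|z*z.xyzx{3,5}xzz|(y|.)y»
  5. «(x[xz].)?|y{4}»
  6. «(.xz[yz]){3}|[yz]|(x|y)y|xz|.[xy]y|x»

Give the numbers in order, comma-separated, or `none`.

6

1 → no match — must start with 'y'
2 → no match
3 → no match — must end with 'yz'
4 → no match
5 → no match
6 → match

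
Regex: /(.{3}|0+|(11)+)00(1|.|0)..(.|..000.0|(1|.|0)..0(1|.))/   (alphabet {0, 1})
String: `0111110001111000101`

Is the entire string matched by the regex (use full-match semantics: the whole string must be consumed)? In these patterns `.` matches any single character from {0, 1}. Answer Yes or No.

No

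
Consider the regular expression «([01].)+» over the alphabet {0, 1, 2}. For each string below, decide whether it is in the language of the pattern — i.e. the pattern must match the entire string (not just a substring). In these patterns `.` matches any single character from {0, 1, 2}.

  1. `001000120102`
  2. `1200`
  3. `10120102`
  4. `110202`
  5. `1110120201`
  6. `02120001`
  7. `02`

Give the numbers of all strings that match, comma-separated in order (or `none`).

1, 2, 3, 4, 5, 6, 7

1 → match
2 → match
3 → match
4 → match
5 → match
6 → match
7 → match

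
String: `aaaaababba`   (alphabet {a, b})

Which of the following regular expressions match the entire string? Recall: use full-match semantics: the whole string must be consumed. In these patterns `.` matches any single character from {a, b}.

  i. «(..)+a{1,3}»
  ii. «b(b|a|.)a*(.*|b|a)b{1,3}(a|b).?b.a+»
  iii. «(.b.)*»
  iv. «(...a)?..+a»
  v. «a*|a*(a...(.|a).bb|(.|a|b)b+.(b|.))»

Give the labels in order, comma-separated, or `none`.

iv

i → no match
ii → no match — must start with `b`
iii → no match
iv → match
v → no match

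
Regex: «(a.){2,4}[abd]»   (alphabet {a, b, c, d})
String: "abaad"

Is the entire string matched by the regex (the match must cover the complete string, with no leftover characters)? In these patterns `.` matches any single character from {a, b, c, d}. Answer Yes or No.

Yes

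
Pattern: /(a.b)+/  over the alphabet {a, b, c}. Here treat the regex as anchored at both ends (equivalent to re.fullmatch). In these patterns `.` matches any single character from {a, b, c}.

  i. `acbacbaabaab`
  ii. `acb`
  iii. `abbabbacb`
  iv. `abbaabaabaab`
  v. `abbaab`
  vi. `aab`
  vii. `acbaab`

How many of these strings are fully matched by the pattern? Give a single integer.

i → match
ii → match
iii → match
iv → match
v → match
vi → match
vii → match
Total matched: 7

7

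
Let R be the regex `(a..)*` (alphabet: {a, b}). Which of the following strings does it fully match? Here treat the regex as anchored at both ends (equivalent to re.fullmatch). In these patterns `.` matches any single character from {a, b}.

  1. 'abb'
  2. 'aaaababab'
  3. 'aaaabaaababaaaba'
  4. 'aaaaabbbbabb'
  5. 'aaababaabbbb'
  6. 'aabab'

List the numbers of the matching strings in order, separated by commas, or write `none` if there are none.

1

1 → match
2 → no match
3 → no match
4 → no match
5 → no match
6 → no match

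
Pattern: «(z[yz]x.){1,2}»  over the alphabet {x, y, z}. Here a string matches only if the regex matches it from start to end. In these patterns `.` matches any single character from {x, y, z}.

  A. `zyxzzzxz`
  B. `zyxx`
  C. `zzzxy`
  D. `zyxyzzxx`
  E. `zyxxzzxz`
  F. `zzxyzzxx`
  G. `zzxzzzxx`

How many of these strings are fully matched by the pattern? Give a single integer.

6

A. `zyxzzzxz` → match
B. `zyxx` → match
C. `zzzxy` → no match
D. `zyxyzzxx` → match
E. `zyxxzzxz` → match
F. `zzxyzzxx` → match
G. `zzxzzzxx` → match
Total matched: 6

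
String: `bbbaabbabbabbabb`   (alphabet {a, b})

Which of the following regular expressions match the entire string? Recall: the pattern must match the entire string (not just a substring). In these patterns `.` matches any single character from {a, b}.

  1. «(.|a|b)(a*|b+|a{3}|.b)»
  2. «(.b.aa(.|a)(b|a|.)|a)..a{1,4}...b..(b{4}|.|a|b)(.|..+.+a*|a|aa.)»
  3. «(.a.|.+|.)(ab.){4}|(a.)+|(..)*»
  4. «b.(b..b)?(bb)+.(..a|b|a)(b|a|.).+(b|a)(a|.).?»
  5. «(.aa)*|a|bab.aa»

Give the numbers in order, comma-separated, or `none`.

1 → no match
2 → no match
3 → match
4 → no match
5 → no match

3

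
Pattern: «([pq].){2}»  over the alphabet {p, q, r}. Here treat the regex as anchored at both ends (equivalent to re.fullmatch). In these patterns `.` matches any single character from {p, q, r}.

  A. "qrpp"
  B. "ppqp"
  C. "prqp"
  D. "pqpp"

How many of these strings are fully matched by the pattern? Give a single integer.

4

A → match
B → match
C → match
D → match
Total matched: 4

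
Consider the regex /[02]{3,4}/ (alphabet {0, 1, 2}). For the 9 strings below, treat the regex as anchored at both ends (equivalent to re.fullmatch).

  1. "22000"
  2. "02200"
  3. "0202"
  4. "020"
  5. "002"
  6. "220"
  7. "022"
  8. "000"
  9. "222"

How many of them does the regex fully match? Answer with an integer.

1. "22000" → no match
2. "02200" → no match
3. "0202" → match
4. "020" → match
5. "002" → match
6. "220" → match
7. "022" → match
8. "000" → match
9. "222" → match
Total matched: 7

7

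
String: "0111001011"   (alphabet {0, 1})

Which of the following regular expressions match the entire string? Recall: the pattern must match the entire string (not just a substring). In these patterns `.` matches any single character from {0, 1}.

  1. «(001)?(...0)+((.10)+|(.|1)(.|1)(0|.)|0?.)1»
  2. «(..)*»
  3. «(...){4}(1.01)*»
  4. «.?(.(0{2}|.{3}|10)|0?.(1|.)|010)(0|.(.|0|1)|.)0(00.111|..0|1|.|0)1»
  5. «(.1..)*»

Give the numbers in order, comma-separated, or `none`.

2, 4

1 → no match
2 → match
3 → no match
4 → match
5 → no match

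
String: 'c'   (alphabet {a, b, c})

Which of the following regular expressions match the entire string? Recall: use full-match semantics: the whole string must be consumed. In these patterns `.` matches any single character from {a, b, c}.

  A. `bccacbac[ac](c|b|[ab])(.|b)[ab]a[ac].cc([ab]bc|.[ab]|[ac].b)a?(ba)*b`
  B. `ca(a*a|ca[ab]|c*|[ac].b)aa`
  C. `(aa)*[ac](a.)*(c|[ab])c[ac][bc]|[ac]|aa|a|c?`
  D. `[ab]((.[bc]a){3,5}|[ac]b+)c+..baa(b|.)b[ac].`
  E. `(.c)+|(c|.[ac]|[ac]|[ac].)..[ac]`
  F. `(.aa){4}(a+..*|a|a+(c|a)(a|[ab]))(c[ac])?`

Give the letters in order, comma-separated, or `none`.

A → no match — must start with 'bccacbac'
B → no match — must start with 'ca'
C → match
D → no match
E → no match
F → no match

C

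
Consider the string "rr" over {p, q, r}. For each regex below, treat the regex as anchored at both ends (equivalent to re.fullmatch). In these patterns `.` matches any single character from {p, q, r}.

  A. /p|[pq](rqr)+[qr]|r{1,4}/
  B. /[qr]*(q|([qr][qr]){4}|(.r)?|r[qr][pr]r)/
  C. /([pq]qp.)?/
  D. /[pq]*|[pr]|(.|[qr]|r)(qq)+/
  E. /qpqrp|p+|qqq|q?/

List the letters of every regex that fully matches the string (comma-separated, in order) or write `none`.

A, B

A → match
B → match
C → no match
D → no match
E → no match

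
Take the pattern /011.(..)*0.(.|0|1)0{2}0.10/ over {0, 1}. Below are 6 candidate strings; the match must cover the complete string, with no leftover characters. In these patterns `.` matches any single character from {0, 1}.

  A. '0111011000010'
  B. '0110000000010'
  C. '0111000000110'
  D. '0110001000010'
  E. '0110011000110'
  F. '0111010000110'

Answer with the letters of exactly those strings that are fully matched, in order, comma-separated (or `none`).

A, B, C, D, E, F

A → match
B → match
C → match
D → match
E → match
F → match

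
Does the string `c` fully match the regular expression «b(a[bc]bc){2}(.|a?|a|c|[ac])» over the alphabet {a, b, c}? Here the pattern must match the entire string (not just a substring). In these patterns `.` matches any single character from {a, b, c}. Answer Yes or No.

No

Every match must start with `ba`, but `c` does not.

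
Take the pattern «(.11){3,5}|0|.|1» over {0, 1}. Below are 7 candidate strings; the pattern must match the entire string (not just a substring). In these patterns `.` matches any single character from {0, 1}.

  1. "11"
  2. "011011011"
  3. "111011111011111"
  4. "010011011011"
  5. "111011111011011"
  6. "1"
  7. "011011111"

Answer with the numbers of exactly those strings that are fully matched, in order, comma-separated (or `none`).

2, 3, 5, 6, 7

1 → no match
2 → match
3 → match
4 → no match
5 → match
6 → match
7 → match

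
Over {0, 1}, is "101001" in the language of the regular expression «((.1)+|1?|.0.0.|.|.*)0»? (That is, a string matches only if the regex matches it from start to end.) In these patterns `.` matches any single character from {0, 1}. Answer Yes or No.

Every match must end with "0", but "101001" does not.

No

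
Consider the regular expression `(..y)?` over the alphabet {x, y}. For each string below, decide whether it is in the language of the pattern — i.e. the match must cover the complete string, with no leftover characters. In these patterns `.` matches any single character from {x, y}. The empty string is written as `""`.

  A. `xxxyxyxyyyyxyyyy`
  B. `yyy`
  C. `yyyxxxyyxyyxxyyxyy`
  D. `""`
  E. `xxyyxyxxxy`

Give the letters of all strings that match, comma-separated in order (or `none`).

A → no match
B → match
C → no match
D → match
E → no match

B, D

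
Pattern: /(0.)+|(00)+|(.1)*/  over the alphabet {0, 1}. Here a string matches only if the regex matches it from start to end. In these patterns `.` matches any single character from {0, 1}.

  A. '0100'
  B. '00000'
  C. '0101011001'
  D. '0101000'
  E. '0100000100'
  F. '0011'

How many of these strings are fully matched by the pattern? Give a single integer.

A → match
B → no match
C → no match
D → no match
E → match
F → no match
Total matched: 2

2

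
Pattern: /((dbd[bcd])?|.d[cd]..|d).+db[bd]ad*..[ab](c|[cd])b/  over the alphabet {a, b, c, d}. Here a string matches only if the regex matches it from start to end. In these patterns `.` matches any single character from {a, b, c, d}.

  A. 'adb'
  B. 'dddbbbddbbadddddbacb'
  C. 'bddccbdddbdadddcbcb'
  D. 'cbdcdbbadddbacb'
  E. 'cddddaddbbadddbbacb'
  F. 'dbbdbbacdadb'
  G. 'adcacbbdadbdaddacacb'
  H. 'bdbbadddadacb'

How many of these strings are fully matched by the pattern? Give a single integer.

A → no match
B → match
C → match
D → match
E → match
F → match
G → match
H → match
Total matched: 7

7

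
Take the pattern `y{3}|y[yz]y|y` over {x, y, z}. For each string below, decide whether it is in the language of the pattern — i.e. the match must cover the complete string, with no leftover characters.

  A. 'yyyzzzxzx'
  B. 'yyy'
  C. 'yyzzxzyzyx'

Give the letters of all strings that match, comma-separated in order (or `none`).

A → no match — must end with 'y'
B → match
C → no match — must end with 'y'

B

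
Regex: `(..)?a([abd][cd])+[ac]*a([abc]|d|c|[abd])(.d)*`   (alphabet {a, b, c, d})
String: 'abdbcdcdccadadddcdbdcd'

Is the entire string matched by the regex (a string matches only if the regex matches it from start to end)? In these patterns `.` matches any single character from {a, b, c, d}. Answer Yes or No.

Yes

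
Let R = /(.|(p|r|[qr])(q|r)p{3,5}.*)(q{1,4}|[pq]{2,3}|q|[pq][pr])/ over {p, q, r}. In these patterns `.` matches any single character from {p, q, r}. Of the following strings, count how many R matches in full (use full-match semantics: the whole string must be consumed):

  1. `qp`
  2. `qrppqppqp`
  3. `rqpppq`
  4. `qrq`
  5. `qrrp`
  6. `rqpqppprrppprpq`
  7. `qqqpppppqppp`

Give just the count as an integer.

1 → no match
2 → no match
3 → match
4 → no match
5 → no match
6 → no match
7 → no match
Total matched: 1

1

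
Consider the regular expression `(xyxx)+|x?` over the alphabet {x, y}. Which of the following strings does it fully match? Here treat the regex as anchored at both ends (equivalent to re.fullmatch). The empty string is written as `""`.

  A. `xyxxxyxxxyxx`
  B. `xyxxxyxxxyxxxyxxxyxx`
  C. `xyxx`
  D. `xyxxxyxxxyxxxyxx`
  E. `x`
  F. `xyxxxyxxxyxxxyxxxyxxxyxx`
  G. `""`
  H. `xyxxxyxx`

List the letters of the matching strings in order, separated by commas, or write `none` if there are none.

A, B, C, D, E, F, G, H

A → match
B → match
C → match
D → match
E → match
F → match
G → match
H → match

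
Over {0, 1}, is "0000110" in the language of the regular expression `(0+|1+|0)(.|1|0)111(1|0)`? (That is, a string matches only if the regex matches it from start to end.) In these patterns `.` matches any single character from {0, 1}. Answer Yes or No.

No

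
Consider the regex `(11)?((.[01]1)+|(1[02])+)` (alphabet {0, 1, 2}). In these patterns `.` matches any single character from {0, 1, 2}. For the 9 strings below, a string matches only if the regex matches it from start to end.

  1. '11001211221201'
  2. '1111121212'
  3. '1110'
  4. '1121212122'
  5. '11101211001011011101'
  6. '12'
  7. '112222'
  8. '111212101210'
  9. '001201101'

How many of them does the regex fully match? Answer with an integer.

5

1 → no match
2 → no match
3 → match
4 → no match
5 → match
6 → match
7 → no match
8 → match
9 → match
Total matched: 5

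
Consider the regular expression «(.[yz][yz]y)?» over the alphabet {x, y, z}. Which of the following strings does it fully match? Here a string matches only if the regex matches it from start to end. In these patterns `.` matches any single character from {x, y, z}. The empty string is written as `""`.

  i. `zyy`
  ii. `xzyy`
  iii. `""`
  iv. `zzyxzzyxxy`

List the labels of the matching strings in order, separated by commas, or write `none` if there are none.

i. `zyy` → no match
ii. `xzyy` → match
iii. `""` → match
iv. `zzyxzzyxxy` → no match

ii, iii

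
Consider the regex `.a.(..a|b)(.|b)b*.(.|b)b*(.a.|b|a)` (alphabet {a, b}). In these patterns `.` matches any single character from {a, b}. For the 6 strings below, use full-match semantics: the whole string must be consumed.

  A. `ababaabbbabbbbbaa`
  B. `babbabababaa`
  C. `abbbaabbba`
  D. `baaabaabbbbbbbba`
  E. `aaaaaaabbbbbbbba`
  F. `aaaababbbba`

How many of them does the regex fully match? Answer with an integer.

3

A → no match
B → no match
C → no match
D → match
E → match
F → match
Total matched: 3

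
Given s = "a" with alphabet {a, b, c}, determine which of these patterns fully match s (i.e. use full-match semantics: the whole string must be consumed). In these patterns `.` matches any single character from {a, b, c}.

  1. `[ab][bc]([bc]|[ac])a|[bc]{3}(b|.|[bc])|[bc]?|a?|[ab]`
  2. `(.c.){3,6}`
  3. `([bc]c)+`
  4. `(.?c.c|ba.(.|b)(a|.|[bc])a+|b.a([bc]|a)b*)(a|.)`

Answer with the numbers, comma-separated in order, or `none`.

1 → match
2 → no match
3 → no match — must end with "c"
4 → no match

1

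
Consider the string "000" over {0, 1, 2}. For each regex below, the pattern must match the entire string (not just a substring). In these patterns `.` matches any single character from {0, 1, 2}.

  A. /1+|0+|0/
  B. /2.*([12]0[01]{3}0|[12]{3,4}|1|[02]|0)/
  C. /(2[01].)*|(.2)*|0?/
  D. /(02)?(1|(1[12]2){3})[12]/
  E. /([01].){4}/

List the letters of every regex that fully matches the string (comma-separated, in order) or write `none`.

A

A → match
B → no match — must start with "2"
C → no match
D → no match
E → no match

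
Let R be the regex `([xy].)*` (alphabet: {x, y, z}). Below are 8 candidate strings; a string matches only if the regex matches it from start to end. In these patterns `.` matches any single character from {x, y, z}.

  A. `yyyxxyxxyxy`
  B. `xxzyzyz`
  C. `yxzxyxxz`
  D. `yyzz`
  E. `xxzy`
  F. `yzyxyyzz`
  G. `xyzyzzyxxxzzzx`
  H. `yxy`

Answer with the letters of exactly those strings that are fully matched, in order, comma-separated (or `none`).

A. `yyyxxyxxyxy` → no match
B. `xxzyzyz` → no match
C. `yxzxyxxz` → no match
D. `yyzz` → no match
E. `xxzy` → no match
F. `yzyxyyzz` → no match
G → no match
H. `yxy` → no match

none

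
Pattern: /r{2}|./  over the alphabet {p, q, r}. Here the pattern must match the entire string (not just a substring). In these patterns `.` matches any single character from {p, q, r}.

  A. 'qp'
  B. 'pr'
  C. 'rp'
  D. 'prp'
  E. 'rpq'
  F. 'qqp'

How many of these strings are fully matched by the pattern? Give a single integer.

0

A → no match
B → no match
C → no match
D → no match
E → no match
F → no match
Total matched: 0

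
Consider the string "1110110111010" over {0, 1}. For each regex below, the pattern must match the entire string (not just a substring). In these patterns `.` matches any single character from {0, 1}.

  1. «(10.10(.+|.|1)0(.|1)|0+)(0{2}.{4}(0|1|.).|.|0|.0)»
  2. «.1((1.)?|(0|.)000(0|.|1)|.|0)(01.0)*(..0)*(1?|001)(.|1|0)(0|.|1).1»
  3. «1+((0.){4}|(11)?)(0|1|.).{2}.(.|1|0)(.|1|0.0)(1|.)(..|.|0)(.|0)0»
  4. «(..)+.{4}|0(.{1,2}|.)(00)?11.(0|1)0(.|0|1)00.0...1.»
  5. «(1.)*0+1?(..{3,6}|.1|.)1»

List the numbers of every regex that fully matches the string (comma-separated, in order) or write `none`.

1 → no match
2 → no match — must end with "1"
3 → match
4 → no match
5 → no match — must end with "1"

3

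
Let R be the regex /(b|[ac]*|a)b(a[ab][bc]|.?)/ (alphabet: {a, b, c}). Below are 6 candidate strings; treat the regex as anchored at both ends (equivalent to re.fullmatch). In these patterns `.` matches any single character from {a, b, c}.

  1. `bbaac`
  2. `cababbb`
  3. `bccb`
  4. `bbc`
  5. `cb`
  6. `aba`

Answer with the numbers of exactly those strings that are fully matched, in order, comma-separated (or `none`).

1, 4, 5, 6

1 → match
2 → no match
3 → no match
4 → match
5 → match
6 → match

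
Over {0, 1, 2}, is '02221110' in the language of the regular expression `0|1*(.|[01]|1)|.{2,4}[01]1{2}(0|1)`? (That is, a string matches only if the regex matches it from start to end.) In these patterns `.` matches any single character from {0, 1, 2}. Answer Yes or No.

Yes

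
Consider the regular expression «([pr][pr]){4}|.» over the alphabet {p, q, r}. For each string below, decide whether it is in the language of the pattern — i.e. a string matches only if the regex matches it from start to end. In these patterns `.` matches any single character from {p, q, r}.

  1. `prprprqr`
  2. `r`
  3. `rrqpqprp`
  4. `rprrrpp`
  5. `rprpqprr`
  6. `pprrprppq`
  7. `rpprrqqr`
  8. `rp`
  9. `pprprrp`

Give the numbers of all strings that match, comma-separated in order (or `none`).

1 → no match
2 → match
3 → no match
4 → no match
5 → no match
6 → no match
7 → no match
8 → no match
9 → no match

2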